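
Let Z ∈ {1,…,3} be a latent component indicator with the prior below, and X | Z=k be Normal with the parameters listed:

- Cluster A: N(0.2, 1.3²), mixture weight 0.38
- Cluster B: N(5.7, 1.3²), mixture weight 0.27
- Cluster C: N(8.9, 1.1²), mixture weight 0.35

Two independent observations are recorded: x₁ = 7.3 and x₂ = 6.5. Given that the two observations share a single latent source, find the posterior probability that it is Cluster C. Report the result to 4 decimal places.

Posterior ∝ prior × likelihood, so P(k | x) ∝ π_k f_k(x); normalise over all components.
Since both observations come from the same component, the likelihood for component k is f_k(x₁)·f_k(x₂).
  L_A = [(1/(1.3·√(2π)))·exp(−(7.3−0.2)²/(2·1.3²)) = 0.306879·exp(-14.91420) = 1.02285e-07] × [2.43904e-06] = 2.49477e-13
  L_B = [(1/(1.3·√(2π)))·exp(−(7.3−5.7)²/(2·1.3²)) = 0.306879·exp(-0.75740) = 0.143891] × [0.253941] = 0.0365399
  L_C = [(1/(1.1·√(2π)))·exp(−(7.3−8.9)²/(2·1.1²)) = 0.362675·exp(-1.05785) = 0.125921] × [0.0335602] = 0.00422594
Unnormalised posteriors:
  π_A·L_A = 0.38 × 2.49477e-13 = 9.48012e-14
  π_B·L_B = 0.27 × 0.0365399 = 0.00986577
  π_C·L_C = 0.35 × 0.00422594 = 0.00147908
Normaliser: 9.48012e-14 + 0.00986577 + 0.00147908 = 0.0113448
P(Cluster C | x) = 0.00147908 / 0.0113448 ≈ 0.1304

0.1304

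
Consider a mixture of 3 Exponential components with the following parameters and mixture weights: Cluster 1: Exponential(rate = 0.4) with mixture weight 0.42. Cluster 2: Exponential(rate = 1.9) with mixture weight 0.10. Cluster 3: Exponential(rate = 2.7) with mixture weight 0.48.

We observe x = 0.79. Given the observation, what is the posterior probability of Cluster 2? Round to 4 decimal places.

0.1330

Posterior ∝ prior × likelihood, so P(k | x) ∝ w_k f_k(x); normalise over all components.
Evaluate each component's likelihood at the observed value:
  L_1 = 0.291624
  L_2 = 0.423524
  L_3 = 0.3199
Multiply by the mixture weights:
  w_1·L_1 = 0.42 × 0.291624 = 0.122482
  w_2·L_2 = 0.10 × 0.423524 = 0.0423524
  w_3·L_3 = 0.48 × 0.3199 = 0.153552
Evidence: 0.122482 + 0.0423524 + 0.153552 = 0.318386
Responsibility of Cluster 2: 0.0423524 / 0.318386 ≈ 0.1330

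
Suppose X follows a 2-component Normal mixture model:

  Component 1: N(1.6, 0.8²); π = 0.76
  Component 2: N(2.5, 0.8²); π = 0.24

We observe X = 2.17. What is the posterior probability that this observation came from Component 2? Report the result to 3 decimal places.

Posterior ∝ prior × likelihood, so P(k | x) ∝ w_k f_k(x); normalise over all components.
Evaluate each component's likelihood at the observed value:
  f_1 = 0.386887
  f_2 = 0.458006
Unnormalised posteriors:
  w_1·f_1 = 0.76 × 0.386887 = 0.294034
  w_2·f_2 = 0.24 × 0.458006 = 0.109921
Denominator: 0.294034 + 0.109921 = 0.403955
Responsibility of Component 2: 0.109921 / 0.403955 ≈ 0.272

0.272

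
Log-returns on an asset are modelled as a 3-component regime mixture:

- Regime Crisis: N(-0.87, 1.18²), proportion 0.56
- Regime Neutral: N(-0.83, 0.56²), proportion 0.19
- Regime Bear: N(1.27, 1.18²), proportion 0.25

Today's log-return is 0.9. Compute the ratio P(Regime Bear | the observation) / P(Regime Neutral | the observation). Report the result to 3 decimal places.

Posterior odds = (P(Z=i) f_i(x)) / (P(Z=j) f_j(x)); the normalising sum cancels.
Component likelihoods at x = 0.9:
  f_Crisis = 0.109761
  f_Neutral = 0.00603027
  f_Bear = 0.321868
Odds = (0.25/0.19) × (0.321868/0.00603027) = 1.31579 × 53.3754 ≈ 70.231

70.231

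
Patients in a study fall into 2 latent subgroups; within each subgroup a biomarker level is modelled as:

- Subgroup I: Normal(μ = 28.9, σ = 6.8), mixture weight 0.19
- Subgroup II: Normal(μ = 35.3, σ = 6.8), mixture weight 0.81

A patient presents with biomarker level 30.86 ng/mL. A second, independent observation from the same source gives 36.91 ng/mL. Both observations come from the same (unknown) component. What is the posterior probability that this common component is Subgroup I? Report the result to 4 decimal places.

P(component k | x) = w_k·f_k(x) / marginal(x), where marginal(x) = Σ_j w_j·f_j(x).
Since both observations come from the same component, the likelihood for component k is f_k(x₁)·f_k(x₂).
  p_I = [(1/(6.8·√(2π)))·exp(−(30.86−28.9)²/(2·6.8²)) = 0.058668·exp(-0.04154) = 0.0562809] × [0.0293156] = 0.00164991
  p_II = [(1/(6.8·√(2π)))·exp(−(30.86−35.3)²/(2·6.8²)) = 0.058668·exp(-0.21317) = 0.047405] × [0.0570464] = 0.00270429
Weight by the priors:
  w_I·p_I = 0.19 × 0.00164991 = 0.000313483
  w_II·p_II = 0.81 × 0.00270429 = 0.00219047
Evidence: 0.000313483 + 0.00219047 = 0.00250395
Responsibility of Subgroup I: 0.000313483 / 0.00250395 ≈ 0.1252

0.1252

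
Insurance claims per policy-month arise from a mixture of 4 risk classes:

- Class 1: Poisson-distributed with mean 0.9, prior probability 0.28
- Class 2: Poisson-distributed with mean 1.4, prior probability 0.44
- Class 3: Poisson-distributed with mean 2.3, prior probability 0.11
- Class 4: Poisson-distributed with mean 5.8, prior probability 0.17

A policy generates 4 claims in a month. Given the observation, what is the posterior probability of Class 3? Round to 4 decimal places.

0.2232

Apply Bayes' rule: the posterior for each component is proportional to its prior times its likelihood at x.
Component likelihoods at x = 4 claims:
  f_1 = e^(−0.9)·0.9^4/4! = 0.0111146
  f_2 = e^(−1.4)·1.4^4/4! = 0.039472
  f_3 = e^(−2.3)·2.3^4/4! = 0.116902
  f_4 = e^(−5.8)·5.8^4/4! = 0.142755
Unnormalised posteriors:
  w_1·f_1 = 0.28 × 0.0111146 = 0.00311209
  w_2·f_2 = 0.44 × 0.039472 = 0.0173677
  w_3·f_3 = 0.11 × 0.116902 = 0.0128592
  w_4·f_4 = 0.17 × 0.142755 = 0.0242684
Marginal: 0.00311209 + 0.0173677 + 0.0128592 + 0.0242684 = 0.0576074
So the posterior for Class 3 is 0.0128592 / 0.0576074 ≈ 0.2232.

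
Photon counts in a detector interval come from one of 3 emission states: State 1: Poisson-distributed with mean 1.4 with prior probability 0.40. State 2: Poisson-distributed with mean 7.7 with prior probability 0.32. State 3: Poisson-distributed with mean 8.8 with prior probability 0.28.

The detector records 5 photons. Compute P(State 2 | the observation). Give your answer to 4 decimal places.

0.5872

Posterior ∝ prior × likelihood, so P(k | x) ∝ w_k f_k(x); normalise over all components.
Evaluate each component's likelihood at the observed value:
  p_1 = e^(−1.4)·1.4^5/5! = 0.0110521
  p_2 = e^(−7.7)·7.7^5/5! = 0.102142
  p_3 = e^(−8.8)·8.8^5/5! = 0.0662889
Multiply by the mixture weights:
  w_1·p_1 = 0.40 × 0.0110521 = 0.00442086
  w_2·p_2 = 0.32 × 0.102142 = 0.0326855
  w_3·p_3 = 0.28 × 0.0662889 = 0.0185609
Marginal: 0.00442086 + 0.0326855 + 0.0185609 = 0.0556672
P(State 2 | data) ≈ 0.5872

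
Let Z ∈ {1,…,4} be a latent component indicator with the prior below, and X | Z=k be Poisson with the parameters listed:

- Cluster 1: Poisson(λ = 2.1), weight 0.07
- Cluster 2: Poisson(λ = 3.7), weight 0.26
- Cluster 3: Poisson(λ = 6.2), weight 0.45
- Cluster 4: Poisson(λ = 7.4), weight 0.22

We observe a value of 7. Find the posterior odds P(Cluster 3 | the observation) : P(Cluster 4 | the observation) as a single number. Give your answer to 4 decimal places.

Posterior odds = (π_i f_i(x)) / (π_j f_j(x)); the normalising sum cancels.
Evaluate each component's likelihood at the observed value:
  f_1 = 0.00437609
  f_2 = 0.0465685
  f_3 = 0.141803
  f_4 = 0.147371
Odds = (0.45/0.22) × (0.141803/0.147371) = 2.04545 × 0.962217 ≈ 1.9682

1.9682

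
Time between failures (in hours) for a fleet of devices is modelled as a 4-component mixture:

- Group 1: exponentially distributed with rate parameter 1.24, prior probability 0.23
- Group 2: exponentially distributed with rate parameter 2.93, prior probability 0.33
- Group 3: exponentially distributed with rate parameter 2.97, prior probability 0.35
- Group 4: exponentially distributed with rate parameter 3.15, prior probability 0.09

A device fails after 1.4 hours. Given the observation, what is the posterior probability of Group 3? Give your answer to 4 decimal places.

Posterior ∝ prior × likelihood, so P(k | x) ∝ π_k f_k(x); normalise over all components.
Exponential densities:
  p_1 = 1.24·e^(−1.24·1.4) = 1.24·e^(−1.7360) = 0.218518
  p_2 = 2.93·e^(−2.93·1.4) = 2.93·e^(−4.1020) = 0.0484609
  p_3 = 2.97·e^(−2.97·1.4) = 2.97·e^(−4.1580) = 0.0464472
  p_4 = 3.15·e^(−3.15·1.4) = 3.15·e^(−4.4100) = 0.0382888
Prior × likelihood for each component:
  π_1·p_1 = 0.23 × 0.218518 = 0.0502591
  π_2·p_2 = 0.33 × 0.0484609 = 0.0159921
  π_3·p_3 = 0.35 × 0.0464472 = 0.0162565
  π_4·p_4 = 0.09 × 0.0382888 = 0.00344599
Marginal: 0.0502591 + 0.0159921 + 0.0162565 + 0.00344599 = 0.0859537
So the posterior for Group 3 is 0.0162565 / 0.0859537 ≈ 0.1891.

0.1891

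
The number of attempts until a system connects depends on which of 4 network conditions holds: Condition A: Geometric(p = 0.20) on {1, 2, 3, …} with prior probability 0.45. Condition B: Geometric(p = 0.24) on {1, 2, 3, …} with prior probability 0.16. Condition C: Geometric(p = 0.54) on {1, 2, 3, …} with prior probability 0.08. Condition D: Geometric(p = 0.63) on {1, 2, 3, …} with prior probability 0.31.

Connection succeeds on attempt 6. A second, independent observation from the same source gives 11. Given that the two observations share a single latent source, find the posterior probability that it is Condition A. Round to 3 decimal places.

Posterior ∝ prior × likelihood, so P(k | x) ∝ π_k f_k(x); normalise over all components.
Since both observations come from the same component, the likelihood for component k is f_k(x₁)·f_k(x₂).
  L_A = [0.065536] × [0.0214748] = 0.00140737
  L_B = [0.0608526] × [0.0154293] = 0.000938915
  L_C = [0.011122] × [0.000229072] = 2.54774e-06
  L_D = [0.00436867] × [3.02941e-05] = 1.32345e-07
Weight by the priors:
  π_A·L_A = 0.45 × 0.00140737 = 0.000633319
  π_B·L_B = 0.16 × 0.000938915 = 0.000150226
  π_C·L_C = 0.08 × 2.54774e-06 = 2.03819e-07
  π_D·L_D = 0.31 × 1.32345e-07 = 4.10269e-08
Marginal: 0.000633319 + 0.000150226 + 2.03819e-07 + 4.10269e-08 = 0.00078379
Responsibility of Condition A: 0.000633319 / 0.00078379 ≈ 0.808

0.808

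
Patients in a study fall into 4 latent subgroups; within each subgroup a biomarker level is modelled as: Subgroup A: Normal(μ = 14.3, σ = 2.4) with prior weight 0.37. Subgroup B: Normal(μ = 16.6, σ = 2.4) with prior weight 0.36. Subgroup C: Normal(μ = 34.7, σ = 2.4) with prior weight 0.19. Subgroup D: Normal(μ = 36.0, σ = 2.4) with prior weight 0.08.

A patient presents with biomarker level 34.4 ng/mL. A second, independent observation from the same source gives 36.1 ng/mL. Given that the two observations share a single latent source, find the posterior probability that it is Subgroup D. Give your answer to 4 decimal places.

0.2870

P(component k | x) = π_k·f_k(x) / marginal(x), where marginal(x) = Σ_j π_j·f_j(x).
Since both observations come from the same component, the likelihood for component k is f_k(x₁)·f_k(x₂).
  p_A = [(1/(2.4·√(2π)))·exp(−(34.4−14.3)²/(2·2.4²)) = 0.166226·exp(-35.07031) = 9.76912e-17] × [2.01625e-19] = 1.9697e-35
  p_B = [(1/(2.4·√(2π)))·exp(−(34.4−16.6)²/(2·2.4²)) = 0.166226·exp(-27.50347) = 1.88839e-13] × [7.68401e-16] = 1.45104e-28
  p_C = [(1/(2.4·√(2π)))·exp(−(34.4−34.7)²/(2·2.4²)) = 0.166226·exp(-0.00781) = 0.164932] × [0.14022] = 0.0231267
  p_D = [(1/(2.4·√(2π)))·exp(−(34.4−36.0)²/(2·2.4²)) = 0.166226·exp(-0.22222) = 0.133103] × [0.166082] = 0.022106
Prior × likelihood for each component:
  π_A·p_A = 0.37 × 1.9697e-35 = 7.28787e-36
  π_B·p_B = 0.36 × 1.45104e-28 = 5.22376e-29
  π_C·p_C = 0.19 × 0.0231267 = 0.00439408
  π_D·p_D = 0.08 × 0.022106 = 0.00176848
Denominator: 7.28787e-36 + 5.22376e-29 + 0.00439408 + 0.00176848 = 0.00616256
P(Subgroup D | data) ≈ 0.2870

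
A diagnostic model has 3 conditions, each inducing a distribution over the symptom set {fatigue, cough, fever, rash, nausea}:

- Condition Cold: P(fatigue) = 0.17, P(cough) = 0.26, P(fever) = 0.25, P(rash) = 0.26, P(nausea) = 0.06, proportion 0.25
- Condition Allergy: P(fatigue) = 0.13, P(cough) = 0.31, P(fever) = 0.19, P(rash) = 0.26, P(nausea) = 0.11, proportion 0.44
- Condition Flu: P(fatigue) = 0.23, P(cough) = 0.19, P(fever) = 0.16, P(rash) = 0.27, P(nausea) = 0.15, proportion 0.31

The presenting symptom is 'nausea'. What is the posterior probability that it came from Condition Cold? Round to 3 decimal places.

By Bayes' theorem, P(k | x) = π_k f_k(x) / Σ_j π_j f_j(x).
Evaluate each component's likelihood at the observed value:
  p_Cold = P(nausea | comp) = 0.06
  p_Allergy = P(nausea | comp) = 0.11
  p_Flu = P(nausea | comp) = 0.15
Weight by the priors:
  π_Cold·p_Cold = 0.25 × 0.06 = 0.015
  π_Allergy·p_Allergy = 0.44 × 0.11 = 0.0484
  π_Flu·p_Flu = 0.31 × 0.15 = 0.0465
Denominator: 0.015 + 0.0484 + 0.0465 = 0.1099
P(Condition Cold | x) = 0.015 / 0.1099 ≈ 0.136

0.136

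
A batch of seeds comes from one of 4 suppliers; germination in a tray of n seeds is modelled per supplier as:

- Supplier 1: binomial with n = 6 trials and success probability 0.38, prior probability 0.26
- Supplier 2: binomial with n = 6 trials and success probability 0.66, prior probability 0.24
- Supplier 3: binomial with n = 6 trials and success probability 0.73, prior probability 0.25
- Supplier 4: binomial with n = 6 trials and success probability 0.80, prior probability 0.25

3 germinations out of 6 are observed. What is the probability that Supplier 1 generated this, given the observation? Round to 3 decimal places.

0.376

P(component k | x) = w_k·f_k(x) / marginal(x), where marginal(x) = Σ_j w_j·f_j(x).
Component likelihoods at x = 3 germinations out of 6:
  p_1 = C(6,3)·0.38^3·0.62^3 = 20·0.054872·0.238328 = 0.261551
  p_2 = C(6,3)·0.66^3·0.34^3 = 20·0.287496·0.039304 = 0.225995
  p_3 = C(6,3)·0.73^3·0.27^3 = 20·0.389017·0.019683 = 0.15314
  p_4 = C(6,3)·0.80^3·0.20^3 = 20·0.512·0.008 = 0.08192
Multiply by the mixture weights:
  w_1·p_1 = 0.26 × 0.261551 = 0.0680032
  w_2·p_2 = 0.24 × 0.225995 = 0.0542388
  w_3·p_3 = 0.25 × 0.15314 = 0.0382851
  w_4·p_4 = 0.25 × 0.08192 = 0.02048
Sum: 0.0680032 + 0.0542388 + 0.0382851 + 0.02048 = 0.181007
So the posterior for Supplier 1 is 0.0680032 / 0.181007 ≈ 0.376.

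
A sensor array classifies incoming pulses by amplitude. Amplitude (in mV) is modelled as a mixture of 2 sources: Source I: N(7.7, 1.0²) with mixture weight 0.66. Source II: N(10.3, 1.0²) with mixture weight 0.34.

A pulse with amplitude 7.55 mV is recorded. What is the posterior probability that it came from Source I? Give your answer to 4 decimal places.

0.9883

The responsibility of component k is P(Z=k) f_k(x) divided by Σ_j P(Z=j) f_j(x).
Evaluate each component's likelihood at the observed value:
  f_I = 0.394479
  f_II = 0.00909356
Multiply by the mixture weights:
  P(Z=I)·f_I = 0.66 × 0.394479 = 0.260356
  P(Z=II)·f_II = 0.34 × 0.00909356 = 0.00309181
Evidence: 0.260356 + 0.00309181 = 0.263448
Responsibility of Source I: 0.260356 / 0.263448 ≈ 0.9883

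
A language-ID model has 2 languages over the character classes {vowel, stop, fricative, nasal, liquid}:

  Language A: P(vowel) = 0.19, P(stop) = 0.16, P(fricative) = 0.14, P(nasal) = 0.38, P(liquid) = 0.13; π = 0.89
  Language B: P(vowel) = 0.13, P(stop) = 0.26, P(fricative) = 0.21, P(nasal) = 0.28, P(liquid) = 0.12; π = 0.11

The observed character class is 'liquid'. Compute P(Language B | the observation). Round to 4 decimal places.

Apply Bayes' rule: the posterior for each component is proportional to its prior times its likelihood at x.
Component likelihoods at x = 'liquid':
  L_A = 0.13
  L_B = 0.12
Multiply by the mixture weights:
  π_A·L_A = 0.89 × 0.13 = 0.1157
  π_B·L_B = 0.11 × 0.12 = 0.0132
Evidence: 0.1157 + 0.0132 = 0.1289
Responsibility of Language B: 0.0132 / 0.1289 ≈ 0.1024

0.1024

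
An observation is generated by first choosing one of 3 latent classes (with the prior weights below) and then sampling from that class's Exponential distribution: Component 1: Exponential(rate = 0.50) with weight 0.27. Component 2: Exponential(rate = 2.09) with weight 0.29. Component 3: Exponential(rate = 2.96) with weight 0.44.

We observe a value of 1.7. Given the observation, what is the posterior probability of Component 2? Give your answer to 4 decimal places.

0.2077

P(component k | x) = π_k·f_k(x) / marginal(x), where marginal(x) = Σ_j π_j·f_j(x).
Component likelihoods at x = 1.7:
  L_1 = 0.213707
  L_2 = 0.0598547
  L_3 = 0.0193162
Unnormalised posteriors:
  π_1·L_1 = 0.27 × 0.213707 = 0.057701
  π_2·L_2 = 0.29 × 0.0598547 = 0.0173579
  π_3·L_3 = 0.44 × 0.0193162 = 0.00849913
Sum: 0.057701 + 0.0173579 + 0.00849913 = 0.083558
P(Component 2 | 1.7) ≈ 0.2077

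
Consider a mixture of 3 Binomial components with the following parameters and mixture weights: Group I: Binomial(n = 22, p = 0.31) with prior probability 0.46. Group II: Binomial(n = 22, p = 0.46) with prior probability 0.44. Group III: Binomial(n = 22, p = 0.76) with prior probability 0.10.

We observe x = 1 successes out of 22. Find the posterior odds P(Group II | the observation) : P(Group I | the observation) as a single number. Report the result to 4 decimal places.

0.0083

Since P(k|x) ∝ w_k f_k(x), the posterior odds are w_i f_i(x) / (w_j f_j(x)).
Component likelihoods at x = 1 successes out of 22:
  f_I = 0.00281589
  f_II = 2.42912e-05
  f_III = 1.61314e-12
Posterior odds = (w_II·f_II) / (w_I·f_I) = (0.44·2.42912e-05) / (0.46·0.00281589) = 1.06881e-05 / 0.00129531 ≈ 0.0083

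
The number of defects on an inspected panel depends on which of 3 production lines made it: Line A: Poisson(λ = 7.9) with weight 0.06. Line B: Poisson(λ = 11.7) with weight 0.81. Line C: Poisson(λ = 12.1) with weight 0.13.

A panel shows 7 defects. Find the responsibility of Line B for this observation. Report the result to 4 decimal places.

0.7418

P(component k | x) = w_k·f_k(x) / marginal(x), where marginal(x) = Σ_j w_j·f_j(x).
Poisson probabilities:
  p_A = 0.141264
  p_B = 0.0493884
  p_C = 0.0418894
Weight by the priors:
  w_A·p_A = 0.06 × 0.141264 = 0.00847586
  w_B·p_B = 0.81 × 0.0493884 = 0.0400046
  w_C·p_C = 0.13 × 0.0418894 = 0.00544562
Denominator: 0.00847586 + 0.0400046 + 0.00544562 = 0.0539261
P(Line B | the observation) = 0.0400046 / 0.0539261 ≈ 0.7418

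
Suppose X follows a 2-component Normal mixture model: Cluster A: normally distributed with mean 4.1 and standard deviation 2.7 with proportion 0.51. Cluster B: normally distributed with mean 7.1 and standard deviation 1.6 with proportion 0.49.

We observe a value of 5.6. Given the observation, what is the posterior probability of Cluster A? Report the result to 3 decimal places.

0.451

Apply Bayes' rule: the posterior for each component is proportional to its prior times its likelihood at x.
Evaluate each component's likelihood at the observed value:
  f_A = 0.126627
  f_B = 0.160671
Multiply by the mixture weights:
  π_A·f_A = 0.51 × 0.126627 = 0.0645797
  π_B·f_B = 0.49 × 0.160671 = 0.0787289
Normaliser: 0.0645797 + 0.0787289 = 0.143309
Responsibility of Cluster A: 0.0645797 / 0.143309 ≈ 0.451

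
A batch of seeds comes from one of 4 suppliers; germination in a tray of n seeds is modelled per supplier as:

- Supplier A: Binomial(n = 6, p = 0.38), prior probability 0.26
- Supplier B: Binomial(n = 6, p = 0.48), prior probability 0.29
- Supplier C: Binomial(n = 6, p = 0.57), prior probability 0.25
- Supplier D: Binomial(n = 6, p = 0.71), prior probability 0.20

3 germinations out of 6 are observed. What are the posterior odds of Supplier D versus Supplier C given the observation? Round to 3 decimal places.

0.474

The posterior odds equal the prior odds times the likelihood ratio: (P(Z=i)/P(Z=j))·(f_i(x)/f_j(x)).
Evaluate each component's likelihood at the observed value:
  L_A = C(6,3)·0.38^3·0.62^3 = 20·0.054872·0.238328 = 0.261551
  L_B = C(6,3)·0.48^3·0.52^3 = 20·0.110592·0.140608 = 0.311002
  L_C = C(6,3)·0.57^3·0.43^3 = 20·0.185193·0.079507 = 0.294483
  L_D = C(6,3)·0.71^3·0.29^3 = 20·0.357911·0.024389 = 0.174582
Posterior odds = (P(Z=D)·L_D) / (P(Z=C)·L_C) = (0.20·0.174582) / (0.25·0.294483) = 0.0349164 / 0.0736207 ≈ 0.474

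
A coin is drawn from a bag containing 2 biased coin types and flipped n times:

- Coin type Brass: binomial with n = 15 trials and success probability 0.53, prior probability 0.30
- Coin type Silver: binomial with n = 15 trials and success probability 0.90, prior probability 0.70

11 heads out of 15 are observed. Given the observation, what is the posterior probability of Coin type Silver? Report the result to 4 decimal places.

0.6182

P(component k | x) = π_k·f_k(x) / marginal(x), where marginal(x) = Σ_j π_j·f_j(x).
Evaluate each component's likelihood at the observed value:
  p_Brass = 0.0617389
  p_Silver = 0.0428351
Weight by the priors:
  π_Brass·p_Brass = 0.30 × 0.0617389 = 0.0185217
  π_Silver·p_Silver = 0.70 × 0.0428351 = 0.0299846
Evidence: 0.0185217 + 0.0299846 = 0.0485063
P(Coin type Silver | the observation) = 0.0299846 / 0.0485063 ≈ 0.6182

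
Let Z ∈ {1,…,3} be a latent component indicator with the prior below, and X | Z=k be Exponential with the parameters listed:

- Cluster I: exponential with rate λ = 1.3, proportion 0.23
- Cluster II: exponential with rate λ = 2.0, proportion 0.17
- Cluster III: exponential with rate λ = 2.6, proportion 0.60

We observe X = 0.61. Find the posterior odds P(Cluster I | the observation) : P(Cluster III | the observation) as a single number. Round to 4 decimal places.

Posterior odds = (π_i f_i(x)) / (π_j f_j(x)); the normalising sum cancels.
Evaluate each component's likelihood at the observed value:
  p_I = 1.3·e^(−1.3·0.61) = 1.3·e^(−0.7930) = 0.588231
  p_II = 2.0·e^(−2.0·0.61) = 2.0·e^(−1.2200) = 0.59046
  p_III = 2.6·e^(−2.6·0.61) = 2.6·e^(−1.5860) = 0.532332
Odds = (0.23/0.60) × (0.588231/0.532332) = 0.383333 × 1.10501 ≈ 0.4236

0.4236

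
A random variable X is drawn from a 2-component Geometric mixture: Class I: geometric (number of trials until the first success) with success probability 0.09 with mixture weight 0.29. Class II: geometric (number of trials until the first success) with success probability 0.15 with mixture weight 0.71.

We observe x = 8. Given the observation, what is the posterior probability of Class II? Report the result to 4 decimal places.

0.7168

The responsibility of component k is π_k f_k(x) divided by Σ_j π_j f_j(x).
Geometric probabilities:
  f_I = 0.09·(1−0.09)^7 = 0.09·0.516761 = 0.0465085
  f_II = 0.15·(1−0.15)^7 = 0.15·0.320577 = 0.0480866
Unnormalised posteriors:
  π_I·f_I = 0.29 × 0.0465085 = 0.0134875
  π_II·f_II = 0.71 × 0.0480866 = 0.0341415
Marginal: 0.0134875 + 0.0341415 = 0.0476289
Responsibility of Class II: 0.0341415 / 0.0476289 ≈ 0.7168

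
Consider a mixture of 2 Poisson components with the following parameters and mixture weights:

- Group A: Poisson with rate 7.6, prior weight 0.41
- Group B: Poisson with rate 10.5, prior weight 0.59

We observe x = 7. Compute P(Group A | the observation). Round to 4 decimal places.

Posterior ∝ prior × likelihood, so P(k | x) ∝ P(Z=k) f_k(x); normalise over all components.
Evaluate each component's likelihood at the observed value:
  p_A = 0.145421
  p_B = 0.0768781
Prior × likelihood for each component:
  P(Z=A)·p_A = 0.41 × 0.145421 = 0.0596225
  P(Z=B)·p_B = 0.59 × 0.0768781 = 0.0453581
Evidence: 0.0596225 + 0.0453581 = 0.104981
P(Group A | data) = 0.0596225 / 0.104981 ≈ 0.5679

0.5679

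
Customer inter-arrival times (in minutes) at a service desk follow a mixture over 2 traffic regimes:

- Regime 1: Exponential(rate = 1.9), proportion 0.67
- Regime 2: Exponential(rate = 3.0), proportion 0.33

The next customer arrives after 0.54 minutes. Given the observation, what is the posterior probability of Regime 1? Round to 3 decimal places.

The responsibility of component k is π_k f_k(x) divided by Σ_j π_j f_j(x).
Exponential densities:
  f_1 = 1.9·e^(−1.9·0.54) = 1.9·e^(−1.0260) = 0.681032
  f_2 = 3.0·e^(−3.0·0.54) = 3.0·e^(−1.6200) = 0.593696
Prior × likelihood for each component:
  π_1·f_1 = 0.67 × 0.681032 = 0.456291
  π_2·f_2 = 0.33 × 0.593696 = 0.19592
Evidence: 0.456291 + 0.19592 = 0.652211
Responsibility of Regime 1: 0.456291 / 0.652211 ≈ 0.700

0.700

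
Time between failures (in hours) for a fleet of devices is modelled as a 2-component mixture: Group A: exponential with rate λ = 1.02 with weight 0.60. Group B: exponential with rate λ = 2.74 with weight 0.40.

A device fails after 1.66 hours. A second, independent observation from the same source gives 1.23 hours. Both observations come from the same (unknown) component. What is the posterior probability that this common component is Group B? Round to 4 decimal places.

0.0323

P(component k | x) = π_k·f_k(x) / marginal(x), where marginal(x) = Σ_j π_j·f_j(x).
Since both observations come from the same component, the likelihood for component k is f_k(x₁)·f_k(x₂).
  f_A = [1.02·e^(−1.02·1.66) = 1.02·e^(−1.6932) = 0.187609] × [0.290894] = 0.0545742
  f_B = [2.74·e^(−2.74·1.66) = 2.74·e^(−4.5484) = 0.0290005] × [0.0942088] = 0.0027321
Prior × likelihood for each component:
  π_A·f_A = 0.60 × 0.0545742 = 0.0327445
  π_B·f_B = 0.40 × 0.0027321 = 0.00109284
Normaliser: 0.0327445 + 0.00109284 = 0.0338373
Responsibility of Group B: 0.00109284 / 0.0338373 ≈ 0.0323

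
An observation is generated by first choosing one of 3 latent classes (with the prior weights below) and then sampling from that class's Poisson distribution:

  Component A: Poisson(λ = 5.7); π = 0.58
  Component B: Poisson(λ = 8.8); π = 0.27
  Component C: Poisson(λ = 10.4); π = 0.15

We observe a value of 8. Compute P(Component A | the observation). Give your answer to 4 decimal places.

Apply Bayes' rule: the posterior for each component is proportional to its prior times its likelihood at x.
Poisson probabilities:
  f_A = 0.0924698
  f_B = 0.134446
  f_C = 0.103296
Unnormalised posteriors:
  w_A·f_A = 0.58 × 0.0924698 = 0.0536325
  w_B·f_B = 0.27 × 0.134446 = 0.0363005
  w_C·f_C = 0.15 × 0.103296 = 0.0154944
Evidence: 0.0536325 + 0.0363005 + 0.0154944 = 0.105427
So the posterior for Component A is 0.0536325 / 0.105427 ≈ 0.5087.

0.5087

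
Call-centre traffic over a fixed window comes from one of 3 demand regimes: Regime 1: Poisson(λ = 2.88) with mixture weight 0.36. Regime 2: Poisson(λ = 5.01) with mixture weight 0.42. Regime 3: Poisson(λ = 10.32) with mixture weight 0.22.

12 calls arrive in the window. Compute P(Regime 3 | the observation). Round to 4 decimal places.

0.9374

The responsibility of component k is P(Z=k) f_k(x) divided by Σ_j P(Z=j) f_j(x).
Component likelihoods at x = 12 calls:
  L_1 = e^(−2.88)·2.88^12/12! = 3.81597e-05
  L_2 = e^(−5.01)·5.01^12/12! = 0.00348257
  L_3 = e^(−10.32)·10.32^12/12! = 0.100439
Weight by the priors:
  P(Z=1)·L_1 = 0.36 × 3.81597e-05 = 1.37375e-05
  P(Z=2)·L_2 = 0.42 × 0.00348257 = 0.00146268
  P(Z=3)·L_3 = 0.22 × 0.100439 = 0.0220965
Evidence: 1.37375e-05 + 0.00146268 + 0.0220965 = 0.0235729
Responsibility of Regime 3: 0.0220965 / 0.0235729 ≈ 0.9374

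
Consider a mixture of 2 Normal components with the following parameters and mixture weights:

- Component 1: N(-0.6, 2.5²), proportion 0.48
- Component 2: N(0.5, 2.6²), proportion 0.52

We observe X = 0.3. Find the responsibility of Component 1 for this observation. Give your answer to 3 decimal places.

0.474

Apply Bayes' rule: the posterior for each component is proportional to its prior times its likelihood at x.
Normal densities:
  f_1 = 0.149564
  f_2 = 0.152986
Prior × likelihood for each component:
  π_1·f_1 = 0.48 × 0.149564 = 0.0717908
  π_2·f_2 = 0.52 × 0.152986 = 0.0795527
Evidence: 0.0717908 + 0.0795527 = 0.151344
P(Component 1 | data) = 0.0717908 / 0.151344 ≈ 0.474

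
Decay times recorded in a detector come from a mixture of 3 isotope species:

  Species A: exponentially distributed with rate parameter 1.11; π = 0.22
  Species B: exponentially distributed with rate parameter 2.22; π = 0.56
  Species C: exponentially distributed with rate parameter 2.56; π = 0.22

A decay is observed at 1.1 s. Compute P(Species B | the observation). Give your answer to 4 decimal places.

Posterior ∝ prior × likelihood, so P(k | x) ∝ π_k f_k(x); normalise over all components.
Exponential densities:
  f_A = 1.11·e^(−1.11·1.1) = 1.11·e^(−1.2210) = 0.327378
  f_B = 2.22·e^(−2.22·1.1) = 2.22·e^(−2.4420) = 0.19311
  f_C = 2.56·e^(−2.56·1.1) = 2.56·e^(−2.8160) = 0.153203
Unnormalised posteriors:
  π_A·f_A = 0.22 × 0.327378 = 0.0720231
  π_B·f_B = 0.56 × 0.19311 = 0.108142
  π_C·f_C = 0.22 × 0.153203 = 0.0337046
Denominator: 0.0720231 + 0.108142 + 0.0337046 = 0.21387
Responsibility of Species B: 0.108142 / 0.21387 ≈ 0.5056

0.5056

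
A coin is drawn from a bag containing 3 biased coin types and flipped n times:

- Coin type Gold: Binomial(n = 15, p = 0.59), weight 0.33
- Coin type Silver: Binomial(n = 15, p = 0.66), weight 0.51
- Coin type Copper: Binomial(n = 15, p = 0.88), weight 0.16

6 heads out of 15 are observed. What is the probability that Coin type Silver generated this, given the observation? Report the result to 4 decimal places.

By Bayes' theorem, P(k | x) = P(Z=k) f_k(x) / Σ_j P(Z=j) f_j(x).
Evaluate each component's likelihood at the observed value:
  L_Gold = 0.0691148
  L_Silver = 0.0251176
  L_Copper = 1.19931e-05
Unnormalised posteriors:
  P(Z=Gold)·L_Gold = 0.33 × 0.0691148 = 0.0228079
  P(Z=Silver)·L_Silver = 0.51 × 0.0251176 = 0.01281
  P(Z=Copper)·L_Copper = 0.16 × 1.19931e-05 = 1.9189e-06
Marginal: 0.0228079 + 0.01281 + 1.9189e-06 = 0.0356198
P(Coin type Silver | 6 heads out of 15) = 0.01281 / 0.0356198 ≈ 0.3596

0.3596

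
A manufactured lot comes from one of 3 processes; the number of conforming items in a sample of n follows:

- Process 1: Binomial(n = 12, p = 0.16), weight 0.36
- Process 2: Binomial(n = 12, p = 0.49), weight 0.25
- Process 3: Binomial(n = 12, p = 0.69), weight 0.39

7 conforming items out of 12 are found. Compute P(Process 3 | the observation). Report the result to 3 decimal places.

Posterior ∝ prior × likelihood, so P(k | x) ∝ P(Z=k) f_k(x); normalise over all components.
Binomial probabilities:
  f_1 = 0.000889122
  f_2 = 0.185331
  f_3 = 0.168841
Unnormalised posteriors:
  P(Z=1)·f_1 = 0.36 × 0.000889122 = 0.000320084
  P(Z=2)·f_2 = 0.25 × 0.185331 = 0.0463328
  P(Z=3)·f_3 = 0.39 × 0.168841 = 0.0658479
Evidence: 0.000320084 + 0.0463328 + 0.0658479 = 0.112501
P(Process 3 | data) = 0.0658479 / 0.112501 ≈ 0.585

0.585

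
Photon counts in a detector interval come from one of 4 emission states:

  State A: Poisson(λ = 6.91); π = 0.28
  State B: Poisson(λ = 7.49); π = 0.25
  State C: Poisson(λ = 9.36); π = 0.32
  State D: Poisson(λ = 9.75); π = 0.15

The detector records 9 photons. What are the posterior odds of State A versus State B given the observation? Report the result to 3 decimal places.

0.968

The posterior odds equal the prior odds times the likelihood ratio: (π_i/π_j)·(f_i(x)/f_j(x)).
Component likelihoods at x = 9 photons:
  p_A = 0.0987562
  p_B = 0.114211
  p_C = 0.130835
  p_D = 0.127911
Posterior odds = (π_A·p_A) / (π_B·p_B) = (0.28·0.0987562) / (0.25·0.114211) = 0.0276517 / 0.0285527 ≈ 0.968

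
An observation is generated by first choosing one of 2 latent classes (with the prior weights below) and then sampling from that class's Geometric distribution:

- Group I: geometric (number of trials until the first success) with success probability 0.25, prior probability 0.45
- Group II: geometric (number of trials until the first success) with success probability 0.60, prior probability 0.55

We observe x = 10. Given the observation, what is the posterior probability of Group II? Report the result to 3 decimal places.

0.010

P(component k | x) = π_k·f_k(x) / marginal(x), where marginal(x) = Σ_j π_j·f_j(x).
Component likelihoods at x = 10:
  f_I = 0.25·(1−0.25)^9 = 0.25·0.0750847 = 0.0187712
  f_II = 0.60·(1−0.60)^9 = 0.60·0.000262144 = 0.000157286
Weight by the priors:
  π_I·f_I = 0.45 × 0.0187712 = 0.00844703
  π_II·f_II = 0.55 × 0.000157286 = 8.65075e-05
Normaliser: 0.00844703 + 8.65075e-05 = 0.00853353
So the posterior for Group II is 8.65075e-05 / 0.00853353 ≈ 0.010.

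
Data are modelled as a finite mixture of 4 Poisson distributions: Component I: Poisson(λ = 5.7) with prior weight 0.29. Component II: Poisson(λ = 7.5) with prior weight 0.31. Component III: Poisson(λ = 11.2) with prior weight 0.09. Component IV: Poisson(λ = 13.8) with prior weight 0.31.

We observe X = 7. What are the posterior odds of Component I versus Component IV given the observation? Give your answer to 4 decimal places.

6.3211

Only the two components matter; the odds are (π_i f_i(x)) / (π_j f_j(x)).
Evaluate each component's likelihood at the observed value:
  p_I = 0.129782
  p_II = 0.146484
  p_III = 0.0599788
  p_IV = 0.019207
Odds = (0.29/0.31) × (0.129782/0.019207) = 0.935484 × 6.75703 ≈ 6.3211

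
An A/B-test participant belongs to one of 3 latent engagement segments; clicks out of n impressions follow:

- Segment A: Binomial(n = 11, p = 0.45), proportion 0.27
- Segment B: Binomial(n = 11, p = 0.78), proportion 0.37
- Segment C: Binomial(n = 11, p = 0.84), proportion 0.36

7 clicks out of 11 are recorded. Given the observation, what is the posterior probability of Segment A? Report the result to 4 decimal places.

Apply Bayes' rule: the posterior for each component is proportional to its prior times its likelihood at x.
Binomial probabilities:
  L_A = 0.112837
  L_B = 0.13579
  L_C = 0.0638188
Multiply by the mixture weights:
  π_A·L_A = 0.27 × 0.112837 = 0.030466
  π_B·L_B = 0.37 × 0.13579 = 0.0502422
  π_C·L_C = 0.36 × 0.0638188 = 0.0229748
Normaliser: 0.030466 + 0.0502422 + 0.0229748 = 0.103683
Responsibility of Segment A: 0.030466 / 0.103683 ≈ 0.2938

0.2938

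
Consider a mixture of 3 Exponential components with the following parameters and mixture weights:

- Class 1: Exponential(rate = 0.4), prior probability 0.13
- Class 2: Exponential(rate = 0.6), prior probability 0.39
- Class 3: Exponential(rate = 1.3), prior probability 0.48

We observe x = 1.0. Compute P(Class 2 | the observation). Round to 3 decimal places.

0.385

Apply Bayes' rule: the posterior for each component is proportional to its prior times its likelihood at x.
Component likelihoods at x = 1.0:
  L_1 = 0.268128
  L_2 = 0.329287
  L_3 = 0.354291
Prior × likelihood for each component:
  π_1·L_1 = 0.13 × 0.268128 = 0.0348566
  π_2·L_2 = 0.39 × 0.329287 = 0.128422
  π_3·L_3 = 0.48 × 0.354291 = 0.17006
Sum: 0.0348566 + 0.128422 + 0.17006 = 0.333338
Responsibility of Class 2: 0.128422 / 0.333338 ≈ 0.385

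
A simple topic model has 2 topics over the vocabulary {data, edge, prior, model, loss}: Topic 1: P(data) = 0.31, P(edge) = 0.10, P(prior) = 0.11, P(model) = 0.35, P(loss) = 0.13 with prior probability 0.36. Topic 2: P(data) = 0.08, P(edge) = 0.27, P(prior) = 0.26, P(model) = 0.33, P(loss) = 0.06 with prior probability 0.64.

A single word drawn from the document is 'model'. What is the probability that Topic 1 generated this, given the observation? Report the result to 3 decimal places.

Apply Bayes' rule: the posterior for each component is proportional to its prior times its likelihood at x.
Component likelihoods at x = 'model':
  p_1 = P(model | comp) = 0.35
  p_2 = P(model | comp) = 0.33
Weight by the priors:
  π_1·p_1 = 0.36 × 0.35 = 0.126
  π_2·p_2 = 0.64 × 0.33 = 0.2112
Denominator: 0.126 + 0.2112 = 0.3372
P(Topic 1 | the observation) ≈ 0.374

0.374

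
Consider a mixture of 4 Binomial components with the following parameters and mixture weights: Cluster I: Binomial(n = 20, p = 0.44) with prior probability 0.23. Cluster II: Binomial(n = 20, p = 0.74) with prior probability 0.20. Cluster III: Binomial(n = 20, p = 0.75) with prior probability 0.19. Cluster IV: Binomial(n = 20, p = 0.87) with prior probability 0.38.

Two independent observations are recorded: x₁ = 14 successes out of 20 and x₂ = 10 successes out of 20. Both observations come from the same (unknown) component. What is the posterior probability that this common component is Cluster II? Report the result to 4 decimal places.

Posterior ∝ prior × likelihood, so P(k | x) ∝ π_k f_k(x); normalise over all components.
Since both observations come from the same component, the likelihood for component k is f_k(x₁)·f_k(x₂).
  f_I = [C(20,14)·0.44^14·0.56^6 = 38760·1.01938e-05·0.030841 = 0.0121857] × [0.152407] = 0.00185718
  f_II = [C(20,14)·0.74^14·0.26^6 = 38760·0.0147654·0.000308916 = 0.176794] × [0.0128425] = 0.00227048
  f_III = [C(20,14)·0.75^14·0.25^6 = 38760·0.0178179·0.000244141 = 0.168609] × [0.00992228] = 0.00167299
  f_IV = [C(20,14)·0.87^14·0.13^6 = 38760·0.142321·4.82681e-06 = 0.0266265] × [6.32739e-05] = 1.68476e-06
Prior × likelihood for each component:
  π_I·f_I = 0.23 × 0.00185718 = 0.000427152
  π_II·f_II = 0.20 × 0.00227048 = 0.000454095
  π_III·f_III = 0.19 × 0.00167299 = 0.000317868
  π_IV·f_IV = 0.38 × 1.68476e-06 = 6.40209e-07
Sum: 0.000427152 + 0.000454095 + 0.000317868 + 6.40209e-07 = 0.00119976
P(Cluster II | x) ≈ 0.3785

0.3785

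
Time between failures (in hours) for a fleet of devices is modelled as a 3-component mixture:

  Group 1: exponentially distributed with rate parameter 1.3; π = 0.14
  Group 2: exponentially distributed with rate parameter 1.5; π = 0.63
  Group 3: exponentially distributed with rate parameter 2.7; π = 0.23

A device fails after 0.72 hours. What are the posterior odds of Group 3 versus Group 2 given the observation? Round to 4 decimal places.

Since P(k|x) ∝ w_k f_k(x), the posterior odds are w_i f_i(x) / (w_j f_j(x)).
Exponential densities:
  p_1 = 1.3·e^(−1.3·0.72) = 1.3·e^(−0.9360) = 0.509852
  p_2 = 1.5·e^(−1.5·0.72) = 1.5·e^(−1.0800) = 0.509393
  p_3 = 2.7·e^(−2.7·0.72) = 2.7·e^(−1.9440) = 0.386452
Odds = (0.23/0.63) × (0.386452/0.509393) = 0.365079 × 0.758651 ≈ 0.2770

0.2770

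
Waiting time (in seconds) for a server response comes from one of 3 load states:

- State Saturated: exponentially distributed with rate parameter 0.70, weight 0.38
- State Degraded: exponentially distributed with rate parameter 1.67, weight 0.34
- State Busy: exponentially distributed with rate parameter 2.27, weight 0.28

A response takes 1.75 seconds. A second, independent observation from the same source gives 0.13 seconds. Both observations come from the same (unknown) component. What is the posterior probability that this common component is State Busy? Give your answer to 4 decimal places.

By Bayes' theorem, P(k | x) = π_k f_k(x) / Σ_j π_j f_j(x).
Since both observations come from the same component, the likelihood for component k is f_k(x₁)·f_k(x₂).
  L_Saturated = [0.70·e^(−0.70·1.75) = 0.70·e^(−1.2250) = 0.20563] × [0.639112] = 0.131421
  L_Degraded = [1.67·e^(−1.67·1.75) = 1.67·e^(−2.9225) = 0.0898444] × [1.3441] = 0.12076
  L_Busy = [2.27·e^(−2.27·1.75) = 2.27·e^(−3.9725) = 0.0427357] × [1.68992] = 0.0722199
Weight by the priors:
  π_Saturated·L_Saturated = 0.38 × 0.131421 = 0.04994
  π_Degraded·L_Degraded = 0.34 × 0.12076 = 0.0410583
  π_Busy·L_Busy = 0.28 × 0.0722199 = 0.0202216
Marginal: 0.04994 + 0.0410583 + 0.0202216 = 0.11122
P(State Busy | x₁,x₂) = 0.0202216 / 0.11122 ≈ 0.1818

0.1818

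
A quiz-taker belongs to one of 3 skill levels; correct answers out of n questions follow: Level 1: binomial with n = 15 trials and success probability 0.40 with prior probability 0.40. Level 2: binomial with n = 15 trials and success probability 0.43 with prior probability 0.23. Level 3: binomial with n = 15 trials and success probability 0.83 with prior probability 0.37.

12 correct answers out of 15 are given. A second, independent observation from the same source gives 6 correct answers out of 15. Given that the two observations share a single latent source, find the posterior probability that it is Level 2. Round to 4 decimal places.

0.5036

P(component k | x) = w_k·f_k(x) / marginal(x), where marginal(x) = Σ_j w_j·f_j(x).
Since both observations come from the same component, the likelihood for component k is f_k(x₁)·f_k(x₂).
  f_1 = [C(15,12)·0.40^12·0.60^3 = 455·1.67772e-05·0.216 = 0.00164886] × [0.206598] = 0.000340652
  f_2 = [C(15,12)·0.43^12·0.57^3 = 455·3.99596e-05·0.185193 = 0.00336711] × [0.20095] = 0.000676622
  f_3 = [C(15,12)·0.83^12·0.17^3 = 455·0.10689·0.004913 = 0.238944] × [0.00019405] = 4.63669e-05
Unnormalised posteriors:
  w_1·f_1 = 0.40 × 0.000340652 = 0.000136261
  w_2·f_2 = 0.23 × 0.000676622 = 0.000155623
  w_3·f_3 = 0.37 × 4.63669e-05 = 1.71558e-05
Evidence: 0.000136261 + 0.000155623 + 1.71558e-05 = 0.000309039
So the posterior for Level 2 is 0.000155623 / 0.000309039 ≈ 0.5036.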